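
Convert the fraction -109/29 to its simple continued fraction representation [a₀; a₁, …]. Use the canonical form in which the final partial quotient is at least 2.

-109 = -4·29 + 7, so a_0 = -4
29 = 4·7 + 1, so a_1 = 4
7 = 7·1 + 0, so a_2 = 7

[-4; 4, 7]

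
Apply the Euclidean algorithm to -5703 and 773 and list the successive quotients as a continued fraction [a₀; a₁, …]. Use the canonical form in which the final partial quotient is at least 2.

[-8; 1, 1, 1, 1, 1, 5, 17]

Apply division with remainder until the remainder is 0:
-5703 = -8·773 + 481, so a_0 = -8
773 = 1·481 + 292, so a_1 = 1
481 = 1·292 + 189, so a_2 = 1
292 = 1·189 + 103, so a_3 = 1
189 = 1·103 + 86, so a_4 = 1
103 = 1·86 + 17, so a_5 = 1
86 = 5·17 + 1, so a_6 = 5
17 = 17·1 + 0, so a_7 = 17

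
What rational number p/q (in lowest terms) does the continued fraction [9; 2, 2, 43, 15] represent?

Build up convergents one term at a time:
a_0 = 9: 9/1
a_1 = 2: 19/2
a_2 = 2: 47/5
a_3 = 43: 2040/217
a_4 = 15: 30647/3260

30647/3260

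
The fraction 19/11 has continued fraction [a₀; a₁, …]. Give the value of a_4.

2

Repeatedly divide and take the remainder:
19 ÷ 11 → quotient 1, remainder 8
11 ÷ 8 → quotient 1, remainder 3
8 ÷ 3 → quotient 2, remainder 2
3 ÷ 2 → quotient 1, remainder 1
2 ÷ 1 → quotient 2, remainder 0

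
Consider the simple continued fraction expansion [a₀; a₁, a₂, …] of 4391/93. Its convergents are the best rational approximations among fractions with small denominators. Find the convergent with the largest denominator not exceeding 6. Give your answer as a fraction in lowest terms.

236/5

List convergents until the denominator exceeds the bound:
a_0 = 47: 47/1  (≤ bound)
a_1 = 4: 189/4  (≤ bound)
a_2 = 1: 236/5  (≤ bound)
a_3 = 1: 425/9  (> 6, stop)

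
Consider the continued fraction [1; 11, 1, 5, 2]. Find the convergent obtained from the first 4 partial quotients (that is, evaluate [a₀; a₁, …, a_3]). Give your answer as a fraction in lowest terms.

a_0 = 1: 1/1
a_1 = 11: 12/11
a_2 = 1: 13/12
a_3 = 5: 77/71

77/71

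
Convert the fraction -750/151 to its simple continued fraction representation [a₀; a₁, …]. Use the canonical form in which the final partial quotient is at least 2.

Repeatedly divide and take the remainder:
-750 = -5·151 + 5, so a_0 = -5
151 = 30·5 + 1, so a_1 = 30
5 = 5·1 + 0, so a_2 = 5

[-5; 30, 5]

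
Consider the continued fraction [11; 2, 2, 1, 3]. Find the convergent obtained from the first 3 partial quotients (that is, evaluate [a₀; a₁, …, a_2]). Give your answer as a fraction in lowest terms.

Build up convergents one term at a time:
a_0 = 11: 11/1
a_1 = 2: 23/2
a_2 = 2: 57/5

57/5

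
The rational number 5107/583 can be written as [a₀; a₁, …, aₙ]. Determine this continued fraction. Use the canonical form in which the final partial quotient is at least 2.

[8; 1, 3, 6, 11, 2]

5107 = 8·583 + 443, so a_0 = 8
583 = 1·443 + 140, so a_1 = 1
443 = 3·140 + 23, so a_2 = 3
140 = 6·23 + 2, so a_3 = 6
23 = 11·2 + 1, so a_4 = 11
2 = 2·1 + 0, so a_5 = 2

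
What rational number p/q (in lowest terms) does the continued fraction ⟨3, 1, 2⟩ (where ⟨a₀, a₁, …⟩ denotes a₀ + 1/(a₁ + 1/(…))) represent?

a_0 = 3: 3/1
a_1 = 1: 4/1
a_2 = 2: 11/3

11/3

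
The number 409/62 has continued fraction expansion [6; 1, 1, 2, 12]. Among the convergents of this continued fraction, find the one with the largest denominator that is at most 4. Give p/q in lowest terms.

13/2

a_0 = 6: 6/1  (≤ bound)
a_1 = 1: 7/1  (≤ bound)
a_2 = 1: 13/2  (≤ bound)
a_3 = 2: 33/5  (> 4, stop)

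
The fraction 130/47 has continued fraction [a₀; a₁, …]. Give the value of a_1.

1

130 ÷ 47 → quotient 2, remainder 36
47 ÷ 36 → quotient 1, remainder 11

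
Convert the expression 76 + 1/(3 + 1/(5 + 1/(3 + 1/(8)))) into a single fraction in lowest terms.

32357/424

Compute successive convergents:
a_0 = 76: 76/1
a_1 = 3: 229/3
a_2 = 5: 1221/16
a_3 = 3: 3892/51
a_4 = 8: 32357/424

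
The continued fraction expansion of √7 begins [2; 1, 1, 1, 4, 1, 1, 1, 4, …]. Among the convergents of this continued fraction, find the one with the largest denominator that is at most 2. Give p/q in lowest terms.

5/2

List convergents until the denominator exceeds the bound:
a_0 = 2: 2/1  (≤ bound)
a_1 = 1: 3/1  (≤ bound)
a_2 = 1: 5/2  (≤ bound)
a_3 = 1: 8/3  (> 2, stop)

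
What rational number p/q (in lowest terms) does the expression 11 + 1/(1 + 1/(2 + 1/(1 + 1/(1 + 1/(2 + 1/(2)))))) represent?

Start with 2.
2 + 1/(2/1) = 2 + 1/2 = 5/2
1 + 1/(5/2) = 1 + 2/5 = 7/5
1 + 1/(7/5) = 1 + 5/7 = 12/7
2 + 1/(12/7) = 2 + 7/12 = 31/12
1 + 1/(31/12) = 1 + 12/31 = 43/31
11 + 1/(43/31) = 11 + 31/43 = 504/43

504/43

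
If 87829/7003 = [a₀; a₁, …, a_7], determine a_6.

41

87829 ÷ 7003 → quotient 12, remainder 3793
7003 ÷ 3793 → quotient 1, remainder 3210
3793 ÷ 3210 → quotient 1, remainder 583
3210 ÷ 583 → quotient 5, remainder 295
583 ÷ 295 → quotient 1, remainder 288
295 ÷ 288 → quotient 1, remainder 7
288 ÷ 7 → quotient 41, remainder 1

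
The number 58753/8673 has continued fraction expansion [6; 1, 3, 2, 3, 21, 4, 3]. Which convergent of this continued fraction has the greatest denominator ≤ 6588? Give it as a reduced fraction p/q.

18094/2671

a_0 = 6: 6/1  (≤ bound)
a_1 = 1: 7/1  (≤ bound)
a_2 = 3: 27/4  (≤ bound)
a_3 = 2: 61/9  (≤ bound)
a_4 = 3: 210/31  (≤ bound)
a_5 = 21: 4471/660  (≤ bound)
a_6 = 4: 18094/2671  (≤ bound)
a_7 = 3: 58753/8673  (> 6588, stop)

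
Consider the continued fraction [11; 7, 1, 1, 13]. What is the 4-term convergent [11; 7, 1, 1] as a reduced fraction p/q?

Starting at the tail and folding back:
Start with 1.
1 + 1/(1/1) = 1 + 1/1 = 2/1
7 + 1/(2/1) = 7 + 1/2 = 15/2
11 + 1/(15/2) = 11 + 2/15 = 167/15

167/15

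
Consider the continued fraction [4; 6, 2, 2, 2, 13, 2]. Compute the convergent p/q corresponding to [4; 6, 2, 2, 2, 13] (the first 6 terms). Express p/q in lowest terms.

Start with 13.
2 + 1/(13/1) = 2 + 1/13 = 27/13
2 + 1/(27/13) = 2 + 13/27 = 67/27
2 + 1/(67/27) = 2 + 27/67 = 161/67
6 + 1/(161/67) = 6 + 67/161 = 1033/161
4 + 1/(1033/161) = 4 + 161/1033 = 4293/1033

4293/1033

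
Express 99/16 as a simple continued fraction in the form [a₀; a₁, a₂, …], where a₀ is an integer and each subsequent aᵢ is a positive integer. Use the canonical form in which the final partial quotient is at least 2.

[6; 5, 3]

⌊99/16⌋ = 6, remainder 3
⌊16/3⌋ = 5, remainder 1
⌊3/1⌋ = 3, remainder 0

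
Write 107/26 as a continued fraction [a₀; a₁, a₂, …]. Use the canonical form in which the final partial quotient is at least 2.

[4; 8, 1, 2]

⌊107/26⌋ = 4, remainder 3
⌊26/3⌋ = 8, remainder 2
⌊3/2⌋ = 1, remainder 1
⌊2/1⌋ = 2, remainder 0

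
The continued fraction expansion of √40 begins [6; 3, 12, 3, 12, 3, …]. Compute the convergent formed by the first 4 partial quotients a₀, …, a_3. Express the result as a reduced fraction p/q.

Collapse the nested fraction from the inside out:
Start with 3.
12 + 1/(3/1) = 12 + 1/3 = 37/3
3 + 1/(37/3) = 3 + 3/37 = 114/37
6 + 1/(114/37) = 6 + 37/114 = 721/114

721/114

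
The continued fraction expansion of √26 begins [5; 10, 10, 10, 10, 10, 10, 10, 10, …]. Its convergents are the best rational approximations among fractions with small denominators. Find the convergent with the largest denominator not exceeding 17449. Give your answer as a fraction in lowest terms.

52525/10301

List convergents until the denominator exceeds the bound:
a_0 = 5: 5/1  (≤ bound)
a_1 = 10: 51/10  (≤ bound)
a_2 = 10: 515/101  (≤ bound)
a_3 = 10: 5201/1020  (≤ bound)
a_4 = 10: 52525/10301  (≤ bound)
a_5 = 10: 530451/104030  (> 17449, stop)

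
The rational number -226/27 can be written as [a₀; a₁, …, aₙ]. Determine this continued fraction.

Apply division with remainder until the remainder is 0:
⌊-226/27⌋ = -9, remainder 17
⌊27/17⌋ = 1, remainder 10
⌊17/10⌋ = 1, remainder 7
⌊10/7⌋ = 1, remainder 3
⌊7/3⌋ = 2, remainder 1
⌊3/1⌋ = 3, remainder 0

[-9; 1, 1, 1, 2, 3]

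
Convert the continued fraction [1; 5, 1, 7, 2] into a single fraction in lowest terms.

a_0 = 1: 1/1
a_1 = 5: 6/5
a_2 = 1: 7/6
a_3 = 7: 55/47
a_4 = 2: 117/100

117/100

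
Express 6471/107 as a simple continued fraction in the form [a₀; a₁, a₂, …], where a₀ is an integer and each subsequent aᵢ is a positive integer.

[60; 2, 10, 5]

⌊6471/107⌋ = 60, remainder 51
⌊107/51⌋ = 2, remainder 5
⌊51/5⌋ = 10, remainder 1
⌊5/1⌋ = 5, remainder 0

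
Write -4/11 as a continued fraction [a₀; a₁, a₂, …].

Apply division with remainder until the remainder is 0:
⌊-4/11⌋ = -1, remainder 7
⌊11/7⌋ = 1, remainder 4
⌊7/4⌋ = 1, remainder 3
⌊4/3⌋ = 1, remainder 1
⌊3/1⌋ = 3, remainder 0

[-1; 1, 1, 1, 3]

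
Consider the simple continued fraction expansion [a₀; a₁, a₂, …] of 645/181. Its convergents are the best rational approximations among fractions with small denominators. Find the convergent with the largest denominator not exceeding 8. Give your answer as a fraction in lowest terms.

a_0 = 3: 3/1  (≤ bound)
a_1 = 1: 4/1  (≤ bound)
a_2 = 1: 7/2  (≤ bound)
a_3 = 3: 25/7  (≤ bound)
a_4 = 2: 57/16  (> 8, stop)

25/7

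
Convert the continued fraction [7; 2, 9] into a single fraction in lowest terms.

Start with 9.
2 + 1/(9/1) = 2 + 1/9 = 19/9
7 + 1/(19/9) = 7 + 9/19 = 142/19

142/19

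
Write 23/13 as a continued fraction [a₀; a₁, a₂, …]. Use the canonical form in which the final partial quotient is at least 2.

⌊23/13⌋ = 1, remainder 10
⌊13/10⌋ = 1, remainder 3
⌊10/3⌋ = 3, remainder 1
⌊3/1⌋ = 3, remainder 0

[1; 1, 3, 3]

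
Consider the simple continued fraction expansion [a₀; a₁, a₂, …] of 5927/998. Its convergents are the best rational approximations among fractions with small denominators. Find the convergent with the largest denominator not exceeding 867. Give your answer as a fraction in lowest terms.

a_0 = 5: 5/1  (≤ bound)
a_1 = 1: 6/1  (≤ bound)
a_2 = 15: 95/16  (≤ bound)
a_3 = 2: 196/33  (≤ bound)
a_4 = 1: 291/49  (≤ bound)
a_5 = 3: 1069/180  (≤ bound)
a_6 = 2: 2429/409  (≤ bound)
a_7 = 2: 5927/998  (> 867, stop)

2429/409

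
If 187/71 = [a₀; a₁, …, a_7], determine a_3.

1

187 ÷ 71 → quotient 2, remainder 45
71 ÷ 45 → quotient 1, remainder 26
45 ÷ 26 → quotient 1, remainder 19
26 ÷ 19 → quotient 1, remainder 7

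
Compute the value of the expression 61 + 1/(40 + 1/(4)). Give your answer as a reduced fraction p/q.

Start with 4.
40 + 1/(4/1) = 40 + 1/4 = 161/4
61 + 1/(161/4) = 61 + 4/161 = 9825/161

9825/161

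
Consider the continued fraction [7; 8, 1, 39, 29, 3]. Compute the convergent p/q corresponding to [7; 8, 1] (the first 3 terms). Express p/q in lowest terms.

Use the convergent recurrence hₖ = aₖ·hₖ₋₁ + hₖ₋₂ (and likewise for the denominators kₖ):
a_0 = 7: 7/1
a_1 = 8: 57/8
a_2 = 1: 64/9

64/9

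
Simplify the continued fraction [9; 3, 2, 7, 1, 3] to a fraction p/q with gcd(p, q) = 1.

2127/229

a_0 = 9: 9/1
a_1 = 3: 28/3
a_2 = 2: 65/7
a_3 = 7: 483/52
a_4 = 1: 548/59
a_5 = 3: 2127/229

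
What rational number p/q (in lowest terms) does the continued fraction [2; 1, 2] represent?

a_0 = 2: 2/1
a_1 = 1: 3/1
a_2 = 2: 8/3

8/3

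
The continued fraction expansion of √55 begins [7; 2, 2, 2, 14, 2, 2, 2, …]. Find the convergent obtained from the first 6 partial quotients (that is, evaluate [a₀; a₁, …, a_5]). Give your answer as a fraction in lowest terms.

2655/358

Use the convergent recurrence hₖ = aₖ·hₖ₋₁ + hₖ₋₂ (and likewise for the denominators kₖ):
a_0 = 7: 7/1
a_1 = 2: 15/2
a_2 = 2: 37/5
a_3 = 2: 89/12
a_4 = 14: 1283/173
a_5 = 2: 2655/358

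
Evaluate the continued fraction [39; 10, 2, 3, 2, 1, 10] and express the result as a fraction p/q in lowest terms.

100359/2567

Start with 10.
1 + 1/(10/1) = 1 + 1/10 = 11/10
2 + 1/(11/10) = 2 + 10/11 = 32/11
3 + 1/(32/11) = 3 + 11/32 = 107/32
2 + 1/(107/32) = 2 + 32/107 = 246/107
10 + 1/(246/107) = 10 + 107/246 = 2567/246
39 + 1/(2567/246) = 39 + 246/2567 = 100359/2567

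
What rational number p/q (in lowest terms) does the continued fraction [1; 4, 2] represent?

11/9

Start with 2.
4 + 1/(2/1) = 4 + 1/2 = 9/2
1 + 1/(9/2) = 1 + 2/9 = 11/9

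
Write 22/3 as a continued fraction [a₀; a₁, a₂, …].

[7; 3]

22 ÷ 3 → quotient 7, remainder 1
3 ÷ 1 → quotient 3, remainder 0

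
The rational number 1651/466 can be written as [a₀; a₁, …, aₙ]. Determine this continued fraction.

⌊1651/466⌋ = 3, remainder 253
⌊466/253⌋ = 1, remainder 213
⌊253/213⌋ = 1, remainder 40
⌊213/40⌋ = 5, remainder 13
⌊40/13⌋ = 3, remainder 1
⌊13/1⌋ = 13, remainder 0

[3; 1, 1, 5, 3, 13]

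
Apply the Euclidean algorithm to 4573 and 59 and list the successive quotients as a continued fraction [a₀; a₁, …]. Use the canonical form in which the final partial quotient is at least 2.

⌊4573/59⌋ = 77, remainder 30
⌊59/30⌋ = 1, remainder 29
⌊30/29⌋ = 1, remainder 1
⌊29/1⌋ = 29, remainder 0

[77; 1, 1, 29]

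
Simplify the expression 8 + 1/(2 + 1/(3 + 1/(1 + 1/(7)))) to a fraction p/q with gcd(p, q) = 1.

591/70

a_0 = 8: 8/1
a_1 = 2: 17/2
a_2 = 3: 59/7
a_3 = 1: 76/9
a_4 = 7: 591/70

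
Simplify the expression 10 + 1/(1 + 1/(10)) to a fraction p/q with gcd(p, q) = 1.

Use the convergent recurrence hₖ = aₖ·hₖ₋₁ + hₖ₋₂ (and likewise for the denominators kₖ):
a_0 = 10: 10/1
a_1 = 1: 11/1
a_2 = 10: 120/11

120/11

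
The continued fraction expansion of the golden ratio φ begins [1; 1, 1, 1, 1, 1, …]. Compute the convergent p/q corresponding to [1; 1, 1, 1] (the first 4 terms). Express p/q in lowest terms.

Start with 1.
1 + 1/(1/1) = 1 + 1/1 = 2/1
1 + 1/(2/1) = 1 + 1/2 = 3/2
1 + 1/(3/2) = 1 + 2/3 = 5/3

5/3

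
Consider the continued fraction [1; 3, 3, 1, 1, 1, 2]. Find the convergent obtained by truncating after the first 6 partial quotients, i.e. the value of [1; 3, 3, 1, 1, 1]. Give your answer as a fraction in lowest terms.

47/36

Starting at the tail and folding back:
Start with 1.
1 + 1/(1/1) = 1 + 1/1 = 2/1
1 + 1/(2/1) = 1 + 1/2 = 3/2
3 + 1/(3/2) = 3 + 2/3 = 11/3
3 + 1/(11/3) = 3 + 3/11 = 36/11
1 + 1/(36/11) = 1 + 11/36 = 47/36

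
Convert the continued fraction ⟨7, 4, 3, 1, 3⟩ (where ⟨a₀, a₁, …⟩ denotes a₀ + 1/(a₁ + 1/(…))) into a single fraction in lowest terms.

a_0 = 7: 7/1
a_1 = 4: 29/4
a_2 = 3: 94/13
a_3 = 1: 123/17
a_4 = 3: 463/64

463/64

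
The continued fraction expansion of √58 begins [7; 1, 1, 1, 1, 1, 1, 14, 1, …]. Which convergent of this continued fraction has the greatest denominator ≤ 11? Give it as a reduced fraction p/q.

61/8

a_0 = 7: 7/1  (≤ bound)
a_1 = 1: 8/1  (≤ bound)
a_2 = 1: 15/2  (≤ bound)
a_3 = 1: 23/3  (≤ bound)
a_4 = 1: 38/5  (≤ bound)
a_5 = 1: 61/8  (≤ bound)
a_6 = 1: 99/13  (> 11, stop)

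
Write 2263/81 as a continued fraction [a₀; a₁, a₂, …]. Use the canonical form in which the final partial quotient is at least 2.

[27; 1, 15, 5]

2263 ÷ 81 → quotient 27, remainder 76
81 ÷ 76 → quotient 1, remainder 5
76 ÷ 5 → quotient 15, remainder 1
5 ÷ 1 → quotient 5, remainder 0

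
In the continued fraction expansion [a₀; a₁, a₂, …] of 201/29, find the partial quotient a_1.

1

201 ÷ 29 → quotient 6, remainder 27
29 ÷ 27 → quotient 1, remainder 2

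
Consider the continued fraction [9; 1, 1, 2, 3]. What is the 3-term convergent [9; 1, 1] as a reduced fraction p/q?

Starting at the tail and folding back:
Start with 1.
1 + 1/(1/1) = 1 + 1/1 = 2/1
9 + 1/(2/1) = 9 + 1/2 = 19/2

19/2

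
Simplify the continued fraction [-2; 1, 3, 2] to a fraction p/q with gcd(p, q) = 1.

-11/9

Start with 2.
3 + 1/(2/1) = 3 + 1/2 = 7/2
1 + 1/(7/2) = 1 + 2/7 = 9/7
-2 + 1/(9/7) = -2 + 7/9 = -11/9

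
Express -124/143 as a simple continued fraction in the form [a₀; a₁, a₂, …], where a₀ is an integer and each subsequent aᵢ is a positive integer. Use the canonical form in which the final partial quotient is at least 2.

Repeatedly divide and take the remainder:
-124 = -1·143 + 19, so a_0 = -1
143 = 7·19 + 10, so a_1 = 7
19 = 1·10 + 9, so a_2 = 1
10 = 1·9 + 1, so a_3 = 1
9 = 9·1 + 0, so a_4 = 9

[-1; 7, 1, 1, 9]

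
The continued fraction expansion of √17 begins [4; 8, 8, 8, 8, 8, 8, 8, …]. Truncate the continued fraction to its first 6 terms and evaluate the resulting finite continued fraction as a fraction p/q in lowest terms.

a_0 = 4: 4/1
a_1 = 8: 33/8
a_2 = 8: 268/65
a_3 = 8: 2177/528
a_4 = 8: 17684/4289
a_5 = 8: 143649/34840

143649/34840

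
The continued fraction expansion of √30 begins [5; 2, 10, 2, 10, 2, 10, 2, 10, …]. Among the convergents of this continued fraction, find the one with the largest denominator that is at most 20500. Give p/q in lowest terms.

55435/10121

a_0 = 5: 5/1  (≤ bound)
a_1 = 2: 11/2  (≤ bound)
a_2 = 10: 115/21  (≤ bound)
a_3 = 2: 241/44  (≤ bound)
a_4 = 10: 2525/461  (≤ bound)
a_5 = 2: 5291/966  (≤ bound)
a_6 = 10: 55435/10121  (≤ bound)
a_7 = 2: 116161/21208  (> 20500, stop)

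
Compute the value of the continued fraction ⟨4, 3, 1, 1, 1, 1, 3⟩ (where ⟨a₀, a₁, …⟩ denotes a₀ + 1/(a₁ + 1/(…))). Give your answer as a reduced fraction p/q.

a_0 = 4: 4/1
a_1 = 3: 13/3
a_2 = 1: 17/4
a_3 = 1: 30/7
a_4 = 1: 47/11
a_5 = 1: 77/18
a_6 = 3: 278/65

278/65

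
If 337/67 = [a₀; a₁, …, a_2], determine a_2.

2

337 = 5·67 + 2, so a_0 = 5
67 = 33·2 + 1, so a_1 = 33
2 = 2·1 + 0, so a_2 = 2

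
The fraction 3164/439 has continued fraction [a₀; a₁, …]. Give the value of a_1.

3164 = 7·439 + 91, so a_0 = 7
439 = 4·91 + 75, so a_1 = 4

4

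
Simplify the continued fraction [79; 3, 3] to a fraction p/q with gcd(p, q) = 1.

793/10

Compute successive convergents:
a_0 = 79: 79/1
a_1 = 3: 238/3
a_2 = 3: 793/10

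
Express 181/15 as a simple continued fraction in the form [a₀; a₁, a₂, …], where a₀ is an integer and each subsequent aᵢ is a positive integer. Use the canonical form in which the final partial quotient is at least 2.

[12; 15]

Repeatedly divide and take the remainder:
181 = 12·15 + 1, so a_0 = 12
15 = 15·1 + 0, so a_1 = 15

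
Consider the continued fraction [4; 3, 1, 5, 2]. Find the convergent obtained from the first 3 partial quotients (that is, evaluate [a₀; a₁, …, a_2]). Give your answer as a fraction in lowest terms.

Start with 1.
3 + 1/(1/1) = 3 + 1/1 = 4/1
4 + 1/(4/1) = 4 + 1/4 = 17/4

17/4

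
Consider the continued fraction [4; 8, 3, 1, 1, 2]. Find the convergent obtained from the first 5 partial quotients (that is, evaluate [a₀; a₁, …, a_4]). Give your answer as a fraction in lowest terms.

Start with 1.
1 + 1/(1/1) = 1 + 1/1 = 2/1
3 + 1/(2/1) = 3 + 1/2 = 7/2
8 + 1/(7/2) = 8 + 2/7 = 58/7
4 + 1/(58/7) = 4 + 7/58 = 239/58

239/58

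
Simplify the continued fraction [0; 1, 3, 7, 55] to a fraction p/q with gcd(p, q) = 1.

Start with 55.
7 + 1/(55/1) = 7 + 1/55 = 386/55
3 + 1/(386/55) = 3 + 55/386 = 1213/386
1 + 1/(1213/386) = 1 + 386/1213 = 1599/1213
0 + 1/(1599/1213) = 0 + 1213/1599 = 1213/1599

1213/1599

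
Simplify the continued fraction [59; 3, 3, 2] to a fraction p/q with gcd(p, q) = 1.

1364/23

Start with 2.
3 + 1/(2/1) = 3 + 1/2 = 7/2
3 + 1/(7/2) = 3 + 2/7 = 23/7
59 + 1/(23/7) = 59 + 7/23 = 1364/23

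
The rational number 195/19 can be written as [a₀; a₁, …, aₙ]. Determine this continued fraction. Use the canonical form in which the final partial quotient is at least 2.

[10; 3, 1, 4]

195 = 10·19 + 5, so a_0 = 10
19 = 3·5 + 4, so a_1 = 3
5 = 1·4 + 1, so a_2 = 1
4 = 4·1 + 0, so a_3 = 4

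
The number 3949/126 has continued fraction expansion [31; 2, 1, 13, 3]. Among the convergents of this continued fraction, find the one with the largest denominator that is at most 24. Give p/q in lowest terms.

a_0 = 31: 31/1  (≤ bound)
a_1 = 2: 63/2  (≤ bound)
a_2 = 1: 94/3  (≤ bound)
a_3 = 13: 1285/41  (> 24, stop)

94/3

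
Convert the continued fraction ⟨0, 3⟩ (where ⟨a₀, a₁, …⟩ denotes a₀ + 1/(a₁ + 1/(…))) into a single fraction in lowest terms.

Starting at the tail and folding back:
Start with 3.
0 + 1/(3/1) = 0 + 1/3 = 1/3

1/3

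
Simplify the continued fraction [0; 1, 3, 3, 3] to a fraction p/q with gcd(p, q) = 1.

33/43

Build up convergents one term at a time:
a_0 = 0: 0/1
a_1 = 1: 1/1
a_2 = 3: 3/4
a_3 = 3: 10/13
a_4 = 3: 33/43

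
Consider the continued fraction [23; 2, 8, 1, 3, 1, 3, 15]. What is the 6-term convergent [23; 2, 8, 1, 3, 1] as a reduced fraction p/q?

a_0 = 23: 23/1
a_1 = 2: 47/2
a_2 = 8: 399/17
a_3 = 1: 446/19
a_4 = 3: 1737/74
a_5 = 1: 2183/93

2183/93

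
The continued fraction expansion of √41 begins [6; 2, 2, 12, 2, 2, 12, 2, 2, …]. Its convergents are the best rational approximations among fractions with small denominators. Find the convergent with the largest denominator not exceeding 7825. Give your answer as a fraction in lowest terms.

a_0 = 6: 6/1  (≤ bound)
a_1 = 2: 13/2  (≤ bound)
a_2 = 2: 32/5  (≤ bound)
a_3 = 12: 397/62  (≤ bound)
a_4 = 2: 826/129  (≤ bound)
a_5 = 2: 2049/320  (≤ bound)
a_6 = 12: 25414/3969  (≤ bound)
a_7 = 2: 52877/8258  (> 7825, stop)

25414/3969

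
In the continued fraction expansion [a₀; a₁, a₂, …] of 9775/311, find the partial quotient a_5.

9775 ÷ 311 → quotient 31, remainder 134
311 ÷ 134 → quotient 2, remainder 43
134 ÷ 43 → quotient 3, remainder 5
43 ÷ 5 → quotient 8, remainder 3
5 ÷ 3 → quotient 1, remainder 2
3 ÷ 2 → quotient 1, remainder 1

1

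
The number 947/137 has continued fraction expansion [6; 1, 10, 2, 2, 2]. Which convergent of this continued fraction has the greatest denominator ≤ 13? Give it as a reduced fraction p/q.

List convergents until the denominator exceeds the bound:
a_0 = 6: 6/1  (≤ bound)
a_1 = 1: 7/1  (≤ bound)
a_2 = 10: 76/11  (≤ bound)
a_3 = 2: 159/23  (> 13, stop)

76/11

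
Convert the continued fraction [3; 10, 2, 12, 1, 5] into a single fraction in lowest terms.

5191/1677

Build up convergents one term at a time:
a_0 = 3: 3/1
a_1 = 10: 31/10
a_2 = 2: 65/21
a_3 = 12: 811/262
a_4 = 1: 876/283
a_5 = 5: 5191/1677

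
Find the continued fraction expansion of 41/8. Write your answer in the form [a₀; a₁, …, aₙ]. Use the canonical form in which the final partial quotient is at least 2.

[5; 8]

Apply division with remainder until the remainder is 0:
41 = 5·8 + 1, so a_0 = 5
8 = 8·1 + 0, so a_1 = 8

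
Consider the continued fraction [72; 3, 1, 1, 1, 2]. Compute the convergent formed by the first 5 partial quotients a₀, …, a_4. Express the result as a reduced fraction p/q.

Compute successive convergents:
a_0 = 72: 72/1
a_1 = 3: 217/3
a_2 = 1: 289/4
a_3 = 1: 506/7
a_4 = 1: 795/11

795/11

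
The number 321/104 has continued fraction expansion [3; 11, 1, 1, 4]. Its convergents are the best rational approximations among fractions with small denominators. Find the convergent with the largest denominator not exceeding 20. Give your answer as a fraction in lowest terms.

37/12

a_0 = 3: 3/1  (≤ bound)
a_1 = 11: 34/11  (≤ bound)
a_2 = 1: 37/12  (≤ bound)
a_3 = 1: 71/23  (> 20, stop)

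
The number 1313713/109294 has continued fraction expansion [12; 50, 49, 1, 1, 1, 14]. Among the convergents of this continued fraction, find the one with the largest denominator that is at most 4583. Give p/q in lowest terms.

List convergents until the denominator exceeds the bound:
a_0 = 12: 12/1  (≤ bound)
a_1 = 50: 601/50  (≤ bound)
a_2 = 49: 29461/2451  (≤ bound)
a_3 = 1: 30062/2501  (≤ bound)
a_4 = 1: 59523/4952  (> 4583, stop)

30062/2501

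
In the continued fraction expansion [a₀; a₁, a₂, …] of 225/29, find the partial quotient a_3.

7

Apply division with remainder until the remainder is 0:
225 = 7·29 + 22, so a_0 = 7
29 = 1·22 + 7, so a_1 = 1
22 = 3·7 + 1, so a_2 = 3
7 = 7·1 + 0, so a_3 = 7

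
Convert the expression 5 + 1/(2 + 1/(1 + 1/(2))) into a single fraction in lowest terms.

a_0 = 5: 5/1
a_1 = 2: 11/2
a_2 = 1: 16/3
a_3 = 2: 43/8

43/8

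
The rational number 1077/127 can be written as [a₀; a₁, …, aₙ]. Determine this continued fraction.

1077 ÷ 127 → quotient 8, remainder 61
127 ÷ 61 → quotient 2, remainder 5
61 ÷ 5 → quotient 12, remainder 1
5 ÷ 1 → quotient 5, remainder 0

[8; 2, 12, 5]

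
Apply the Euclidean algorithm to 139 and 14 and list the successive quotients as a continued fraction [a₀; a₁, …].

139 = 9·14 + 13, so a_0 = 9
14 = 1·13 + 1, so a_1 = 1
13 = 13·1 + 0, so a_2 = 13

[9; 1, 13]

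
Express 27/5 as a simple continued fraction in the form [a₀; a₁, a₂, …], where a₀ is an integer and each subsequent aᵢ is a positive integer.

[5; 2, 2]

⌊27/5⌋ = 5, remainder 2
⌊5/2⌋ = 2, remainder 1
⌊2/1⌋ = 2, remainder 0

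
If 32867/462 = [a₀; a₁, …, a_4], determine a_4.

Run the Euclidean algorithm, recording each quotient:
32867 ÷ 462 → quotient 71, remainder 65
462 ÷ 65 → quotient 7, remainder 7
65 ÷ 7 → quotient 9, remainder 2
7 ÷ 2 → quotient 3, remainder 1
2 ÷ 1 → quotient 2, remainder 0

2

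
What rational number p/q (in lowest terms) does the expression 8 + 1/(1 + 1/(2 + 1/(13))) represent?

a_0 = 8: 8/1
a_1 = 1: 9/1
a_2 = 2: 26/3
a_3 = 13: 347/40

347/40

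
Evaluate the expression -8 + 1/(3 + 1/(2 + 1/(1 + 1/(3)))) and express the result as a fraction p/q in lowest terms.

-285/37

Start with 3.
1 + 1/(3/1) = 1 + 1/3 = 4/3
2 + 1/(4/3) = 2 + 3/4 = 11/4
3 + 1/(11/4) = 3 + 4/11 = 37/11
-8 + 1/(37/11) = -8 + 11/37 = -285/37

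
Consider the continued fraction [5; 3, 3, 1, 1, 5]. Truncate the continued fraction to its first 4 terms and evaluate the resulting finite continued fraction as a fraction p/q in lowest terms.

a_0 = 5: 5/1
a_1 = 3: 16/3
a_2 = 3: 53/10
a_3 = 1: 69/13

69/13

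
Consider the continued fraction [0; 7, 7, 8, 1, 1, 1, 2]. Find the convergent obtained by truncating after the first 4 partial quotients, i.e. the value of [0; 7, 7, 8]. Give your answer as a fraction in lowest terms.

Start with 8.
7 + 1/(8/1) = 7 + 1/8 = 57/8
7 + 1/(57/8) = 7 + 8/57 = 407/57
0 + 1/(407/57) = 0 + 57/407 = 57/407

57/407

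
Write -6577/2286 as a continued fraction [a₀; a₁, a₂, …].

[-3; 8, 7, 2, 1, 1, 7]

Apply division with remainder until the remainder is 0:
-6577 ÷ 2286 → quotient -3, remainder 281
2286 ÷ 281 → quotient 8, remainder 38
281 ÷ 38 → quotient 7, remainder 15
38 ÷ 15 → quotient 2, remainder 8
15 ÷ 8 → quotient 1, remainder 7
8 ÷ 7 → quotient 1, remainder 1
7 ÷ 1 → quotient 7, remainder 0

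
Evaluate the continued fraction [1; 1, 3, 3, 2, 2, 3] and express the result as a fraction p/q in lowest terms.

440/249

Start with 3.
2 + 1/(3/1) = 2 + 1/3 = 7/3
2 + 1/(7/3) = 2 + 3/7 = 17/7
3 + 1/(17/7) = 3 + 7/17 = 58/17
3 + 1/(58/17) = 3 + 17/58 = 191/58
1 + 1/(191/58) = 1 + 58/191 = 249/191
1 + 1/(249/191) = 1 + 191/249 = 440/249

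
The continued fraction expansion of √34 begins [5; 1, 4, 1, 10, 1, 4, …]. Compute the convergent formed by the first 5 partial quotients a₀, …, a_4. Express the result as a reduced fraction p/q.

379/65

Starting at the tail and folding back:
Start with 10.
1 + 1/(10/1) = 1 + 1/10 = 11/10
4 + 1/(11/10) = 4 + 10/11 = 54/11
1 + 1/(54/11) = 1 + 11/54 = 65/54
5 + 1/(65/54) = 5 + 54/65 = 379/65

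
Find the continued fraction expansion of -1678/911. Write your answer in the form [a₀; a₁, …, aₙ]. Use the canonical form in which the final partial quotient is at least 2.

[-2; 6, 3, 15, 1, 2]

Apply division with remainder until the remainder is 0:
-1678 ÷ 911 → quotient -2, remainder 144
911 ÷ 144 → quotient 6, remainder 47
144 ÷ 47 → quotient 3, remainder 3
47 ÷ 3 → quotient 15, remainder 2
3 ÷ 2 → quotient 1, remainder 1
2 ÷ 1 → quotient 2, remainder 0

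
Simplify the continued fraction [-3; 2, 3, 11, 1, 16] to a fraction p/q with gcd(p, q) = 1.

-3739/1455

Compute successive convergents:
a_0 = -3: -3/1
a_1 = 2: -5/2
a_2 = 3: -18/7
a_3 = 11: -203/79
a_4 = 1: -221/86
a_5 = 16: -3739/1455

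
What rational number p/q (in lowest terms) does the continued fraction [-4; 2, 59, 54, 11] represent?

a_0 = -4: -4/1
a_1 = 2: -7/2
a_2 = 59: -417/119
a_3 = 54: -22525/6428
a_4 = 11: -248192/70827

-248192/70827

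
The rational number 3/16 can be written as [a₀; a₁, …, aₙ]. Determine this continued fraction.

3 ÷ 16 → quotient 0, remainder 3
16 ÷ 3 → quotient 5, remainder 1
3 ÷ 1 → quotient 3, remainder 0

[0; 5, 3]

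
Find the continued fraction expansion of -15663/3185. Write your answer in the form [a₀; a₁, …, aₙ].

[-5; 12, 6, 2, 1, 1, 3, 2]

-15663 = -5·3185 + 262, so a_0 = -5
3185 = 12·262 + 41, so a_1 = 12
262 = 6·41 + 16, so a_2 = 6
41 = 2·16 + 9, so a_3 = 2
16 = 1·9 + 7, so a_4 = 1
9 = 1·7 + 2, so a_5 = 1
7 = 3·2 + 1, so a_6 = 3
2 = 2·1 + 0, so a_7 = 2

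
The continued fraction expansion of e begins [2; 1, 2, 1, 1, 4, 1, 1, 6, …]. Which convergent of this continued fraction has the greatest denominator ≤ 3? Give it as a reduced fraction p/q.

List convergents until the denominator exceeds the bound:
a_0 = 2: 2/1  (≤ bound)
a_1 = 1: 3/1  (≤ bound)
a_2 = 2: 8/3  (≤ bound)
a_3 = 1: 11/4  (> 3, stop)

8/3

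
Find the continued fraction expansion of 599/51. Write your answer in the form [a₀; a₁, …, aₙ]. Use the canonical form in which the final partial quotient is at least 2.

⌊599/51⌋ = 11, remainder 38
⌊51/38⌋ = 1, remainder 13
⌊38/13⌋ = 2, remainder 12
⌊13/12⌋ = 1, remainder 1
⌊12/1⌋ = 12, remainder 0

[11; 1, 2, 1, 12]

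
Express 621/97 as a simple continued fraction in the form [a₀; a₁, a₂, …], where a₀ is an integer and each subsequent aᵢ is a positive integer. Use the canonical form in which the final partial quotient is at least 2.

Run the Euclidean algorithm, recording each quotient:
621 ÷ 97 → quotient 6, remainder 39
97 ÷ 39 → quotient 2, remainder 19
39 ÷ 19 → quotient 2, remainder 1
19 ÷ 1 → quotient 19, remainder 0

[6; 2, 2, 19]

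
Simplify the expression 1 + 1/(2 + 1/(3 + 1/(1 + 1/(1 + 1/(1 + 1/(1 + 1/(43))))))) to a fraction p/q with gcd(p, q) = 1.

2573/1788

a_0 = 1: 1/1
a_1 = 2: 3/2
a_2 = 3: 10/7
a_3 = 1: 13/9
a_4 = 1: 23/16
a_5 = 1: 36/25
a_6 = 1: 59/41
a_7 = 43: 2573/1788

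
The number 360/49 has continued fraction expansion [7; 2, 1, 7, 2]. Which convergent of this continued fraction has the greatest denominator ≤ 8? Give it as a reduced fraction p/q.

List convergents until the denominator exceeds the bound:
a_0 = 7: 7/1  (≤ bound)
a_1 = 2: 15/2  (≤ bound)
a_2 = 1: 22/3  (≤ bound)
a_3 = 7: 169/23  (> 8, stop)

22/3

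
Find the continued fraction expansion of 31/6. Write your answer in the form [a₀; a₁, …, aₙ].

[5; 6]

Apply division with remainder until the remainder is 0:
31 ÷ 6 → quotient 5, remainder 1
6 ÷ 1 → quotient 6, remainder 0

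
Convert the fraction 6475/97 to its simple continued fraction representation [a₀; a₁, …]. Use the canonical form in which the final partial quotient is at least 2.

6475 ÷ 97 → quotient 66, remainder 73
97 ÷ 73 → quotient 1, remainder 24
73 ÷ 24 → quotient 3, remainder 1
24 ÷ 1 → quotient 24, remainder 0

[66; 1, 3, 24]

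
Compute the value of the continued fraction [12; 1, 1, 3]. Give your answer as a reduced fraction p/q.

a_0 = 12: 12/1
a_1 = 1: 13/1
a_2 = 1: 25/2
a_3 = 3: 88/7

88/7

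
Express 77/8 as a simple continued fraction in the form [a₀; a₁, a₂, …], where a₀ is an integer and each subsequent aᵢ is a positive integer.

[9; 1, 1, 1, 2]

⌊77/8⌋ = 9, remainder 5
⌊8/5⌋ = 1, remainder 3
⌊5/3⌋ = 1, remainder 2
⌊3/2⌋ = 1, remainder 1
⌊2/1⌋ = 2, remainder 0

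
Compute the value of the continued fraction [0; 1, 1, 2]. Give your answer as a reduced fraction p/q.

3/5

Starting at the tail and folding back:
Start with 2.
1 + 1/(2/1) = 1 + 1/2 = 3/2
1 + 1/(3/2) = 1 + 2/3 = 5/3
0 + 1/(5/3) = 0 + 3/5 = 3/5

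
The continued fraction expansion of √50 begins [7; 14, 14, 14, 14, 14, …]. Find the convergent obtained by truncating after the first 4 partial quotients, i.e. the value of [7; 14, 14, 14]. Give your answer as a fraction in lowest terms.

Collapse the nested fraction from the inside out:
Start with 14.
14 + 1/(14/1) = 14 + 1/14 = 197/14
14 + 1/(197/14) = 14 + 14/197 = 2772/197
7 + 1/(2772/197) = 7 + 197/2772 = 19601/2772

19601/2772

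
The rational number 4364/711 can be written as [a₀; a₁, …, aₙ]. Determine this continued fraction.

⌊4364/711⌋ = 6, remainder 98
⌊711/98⌋ = 7, remainder 25
⌊98/25⌋ = 3, remainder 23
⌊25/23⌋ = 1, remainder 2
⌊23/2⌋ = 11, remainder 1
⌊2/1⌋ = 2, remainder 0

[6; 7, 3, 1, 11, 2]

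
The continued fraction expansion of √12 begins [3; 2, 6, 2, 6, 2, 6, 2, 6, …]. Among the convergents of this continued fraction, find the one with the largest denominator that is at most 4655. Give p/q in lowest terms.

List convergents until the denominator exceeds the bound:
a_0 = 3: 3/1  (≤ bound)
a_1 = 2: 7/2  (≤ bound)
a_2 = 6: 45/13  (≤ bound)
a_3 = 2: 97/28  (≤ bound)
a_4 = 6: 627/181  (≤ bound)
a_5 = 2: 1351/390  (≤ bound)
a_6 = 6: 8733/2521  (≤ bound)
a_7 = 2: 18817/5432  (> 4655, stop)

8733/2521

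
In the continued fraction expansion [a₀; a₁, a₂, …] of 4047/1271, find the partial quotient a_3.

3

Run the Euclidean algorithm, recording each quotient:
4047 ÷ 1271 → quotient 3, remainder 234
1271 ÷ 234 → quotient 5, remainder 101
234 ÷ 101 → quotient 2, remainder 32
101 ÷ 32 → quotient 3, remainder 5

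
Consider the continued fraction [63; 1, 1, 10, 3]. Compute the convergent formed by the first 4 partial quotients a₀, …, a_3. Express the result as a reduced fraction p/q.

1334/21

Compute successive convergents:
a_0 = 63: 63/1
a_1 = 1: 64/1
a_2 = 1: 127/2
a_3 = 10: 1334/21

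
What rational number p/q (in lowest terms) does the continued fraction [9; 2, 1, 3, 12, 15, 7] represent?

Start with 7.
15 + 1/(7/1) = 15 + 1/7 = 106/7
12 + 1/(106/7) = 12 + 7/106 = 1279/106
3 + 1/(1279/106) = 3 + 106/1279 = 3943/1279
1 + 1/(3943/1279) = 1 + 1279/3943 = 5222/3943
2 + 1/(5222/3943) = 2 + 3943/5222 = 14387/5222
9 + 1/(14387/5222) = 9 + 5222/14387 = 134705/14387

134705/14387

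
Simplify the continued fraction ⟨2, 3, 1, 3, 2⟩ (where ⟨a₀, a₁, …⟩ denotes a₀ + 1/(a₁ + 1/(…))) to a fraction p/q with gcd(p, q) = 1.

77/34

Compute successive convergents:
a_0 = 2: 2/1
a_1 = 3: 7/3
a_2 = 1: 9/4
a_3 = 3: 34/15
a_4 = 2: 77/34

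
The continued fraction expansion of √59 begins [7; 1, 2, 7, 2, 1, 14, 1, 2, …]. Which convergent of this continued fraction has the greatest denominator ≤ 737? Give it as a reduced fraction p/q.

List convergents until the denominator exceeds the bound:
a_0 = 7: 7/1  (≤ bound)
a_1 = 1: 8/1  (≤ bound)
a_2 = 2: 23/3  (≤ bound)
a_3 = 7: 169/22  (≤ bound)
a_4 = 2: 361/47  (≤ bound)
a_5 = 1: 530/69  (≤ bound)
a_6 = 14: 7781/1013  (> 737, stop)

530/69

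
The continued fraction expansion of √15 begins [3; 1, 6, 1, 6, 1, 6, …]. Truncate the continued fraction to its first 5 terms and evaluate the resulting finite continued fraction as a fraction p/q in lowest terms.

Start with 6.
1 + 1/(6/1) = 1 + 1/6 = 7/6
6 + 1/(7/6) = 6 + 6/7 = 48/7
1 + 1/(48/7) = 1 + 7/48 = 55/48
3 + 1/(55/48) = 3 + 48/55 = 213/55

213/55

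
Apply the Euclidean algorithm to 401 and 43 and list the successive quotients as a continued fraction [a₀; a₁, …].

401 = 9·43 + 14, so a_0 = 9
43 = 3·14 + 1, so a_1 = 3
14 = 14·1 + 0, so a_2 = 14

[9; 3, 14]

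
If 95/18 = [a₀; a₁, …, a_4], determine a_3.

1

Repeatedly divide and take the remainder:
⌊95/18⌋ = 5, remainder 5
⌊18/5⌋ = 3, remainder 3
⌊5/3⌋ = 1, remainder 2
⌊3/2⌋ = 1, remainder 1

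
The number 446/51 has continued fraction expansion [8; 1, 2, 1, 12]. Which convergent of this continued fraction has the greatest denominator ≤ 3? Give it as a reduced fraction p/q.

26/3

a_0 = 8: 8/1  (≤ bound)
a_1 = 1: 9/1  (≤ bound)
a_2 = 2: 26/3  (≤ bound)
a_3 = 1: 35/4  (> 3, stop)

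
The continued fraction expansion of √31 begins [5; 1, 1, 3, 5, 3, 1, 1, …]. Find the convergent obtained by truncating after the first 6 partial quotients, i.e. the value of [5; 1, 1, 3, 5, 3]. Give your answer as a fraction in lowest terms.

657/118

Collapse the nested fraction from the inside out:
Start with 3.
5 + 1/(3/1) = 5 + 1/3 = 16/3
3 + 1/(16/3) = 3 + 3/16 = 51/16
1 + 1/(51/16) = 1 + 16/51 = 67/51
1 + 1/(67/51) = 1 + 51/67 = 118/67
5 + 1/(118/67) = 5 + 67/118 = 657/118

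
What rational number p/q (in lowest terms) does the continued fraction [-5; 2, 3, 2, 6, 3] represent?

-1483/325

a_0 = -5: -5/1
a_1 = 2: -9/2
a_2 = 3: -32/7
a_3 = 2: -73/16
a_4 = 6: -470/103
a_5 = 3: -1483/325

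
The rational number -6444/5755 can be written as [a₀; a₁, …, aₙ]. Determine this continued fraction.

[-2; 1, 7, 2, 1, 5, 13, 3]

-6444 ÷ 5755 → quotient -2, remainder 5066
5755 ÷ 5066 → quotient 1, remainder 689
5066 ÷ 689 → quotient 7, remainder 243
689 ÷ 243 → quotient 2, remainder 203
243 ÷ 203 → quotient 1, remainder 40
203 ÷ 40 → quotient 5, remainder 3
40 ÷ 3 → quotient 13, remainder 1
3 ÷ 1 → quotient 3, remainder 0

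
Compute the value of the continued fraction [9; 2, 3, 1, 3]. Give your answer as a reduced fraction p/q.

321/34

Start with 3.
1 + 1/(3/1) = 1 + 1/3 = 4/3
3 + 1/(4/3) = 3 + 3/4 = 15/4
2 + 1/(15/4) = 2 + 4/15 = 34/15
9 + 1/(34/15) = 9 + 15/34 = 321/34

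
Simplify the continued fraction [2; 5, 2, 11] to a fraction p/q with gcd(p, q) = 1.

275/126

Starting at the tail and folding back:
Start with 11.
2 + 1/(11/1) = 2 + 1/11 = 23/11
5 + 1/(23/11) = 5 + 11/23 = 126/23
2 + 1/(126/23) = 2 + 23/126 = 275/126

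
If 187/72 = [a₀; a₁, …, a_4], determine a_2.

1

Repeatedly divide and take the remainder:
⌊187/72⌋ = 2, remainder 43
⌊72/43⌋ = 1, remainder 29
⌊43/29⌋ = 1, remainder 14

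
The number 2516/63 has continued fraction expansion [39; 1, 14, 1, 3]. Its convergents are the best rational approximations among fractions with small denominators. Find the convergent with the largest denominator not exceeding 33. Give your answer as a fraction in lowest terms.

a_0 = 39: 39/1  (≤ bound)
a_1 = 1: 40/1  (≤ bound)
a_2 = 14: 599/15  (≤ bound)
a_3 = 1: 639/16  (≤ bound)
a_4 = 3: 2516/63  (> 33, stop)

639/16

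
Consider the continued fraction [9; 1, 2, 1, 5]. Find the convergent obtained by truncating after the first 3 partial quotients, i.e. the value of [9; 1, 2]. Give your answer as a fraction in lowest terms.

a_0 = 9: 9/1
a_1 = 1: 10/1
a_2 = 2: 29/3

29/3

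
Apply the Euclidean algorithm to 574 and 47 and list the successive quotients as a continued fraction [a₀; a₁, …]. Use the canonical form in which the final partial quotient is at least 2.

[12; 4, 1, 2, 3]

574 ÷ 47 → quotient 12, remainder 10
47 ÷ 10 → quotient 4, remainder 7
10 ÷ 7 → quotient 1, remainder 3
7 ÷ 3 → quotient 2, remainder 1
3 ÷ 1 → quotient 3, remainder 0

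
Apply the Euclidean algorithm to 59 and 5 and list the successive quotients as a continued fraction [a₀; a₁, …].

⌊59/5⌋ = 11, remainder 4
⌊5/4⌋ = 1, remainder 1
⌊4/1⌋ = 4, remainder 0

[11; 1, 4]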